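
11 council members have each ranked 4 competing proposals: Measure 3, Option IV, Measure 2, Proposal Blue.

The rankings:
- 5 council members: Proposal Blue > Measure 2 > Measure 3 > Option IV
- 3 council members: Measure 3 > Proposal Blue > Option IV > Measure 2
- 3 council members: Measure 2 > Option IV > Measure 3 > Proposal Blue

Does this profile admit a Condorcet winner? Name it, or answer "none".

none

Check each pair by majority over 11 ballots:
Measure 3 vs Option IV: Measure 3, 8–3.
Measure 3–Measure 2: Measure 2 8–3.
Measure 3 vs Proposal Blue: Measure 3, 6–5.
Option IV vs Measure 2: Measure 2, 8–3.
Option IV vs Proposal Blue: Proposal Blue, 8–3.
Measure 2–Proposal Blue: Proposal Blue 8–3.
Every option loses at least once (Measure 3 loses to Measure 2; Option IV loses to Measure 3; Measure 2 loses to Proposal Blue; Proposal Blue loses to Measure 3). The majority relation contains the cycle Measure 3 beats Proposal Blue beats Measure 2 beats Measure 3, so there is no Condorcet winner.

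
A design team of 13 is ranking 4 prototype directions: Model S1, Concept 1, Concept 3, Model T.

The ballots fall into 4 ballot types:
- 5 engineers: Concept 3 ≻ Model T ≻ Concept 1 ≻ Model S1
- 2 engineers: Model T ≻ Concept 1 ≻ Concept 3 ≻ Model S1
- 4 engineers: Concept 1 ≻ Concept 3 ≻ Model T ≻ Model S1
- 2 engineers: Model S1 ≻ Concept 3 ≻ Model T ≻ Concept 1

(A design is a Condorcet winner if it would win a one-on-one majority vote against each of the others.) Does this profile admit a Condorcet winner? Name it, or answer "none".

Concept 3

Check each pair by majority over 13 ballots:
Model S1 vs Concept 1: Model S1 is ranked higher on 2 ballots, Concept 1 on 11. Concept 1 wins 11–2.
Model S1 vs Concept 3: Concept 3, 11–2.
Model S1 vs Model T: 2 for Model S1, 11 for Model T — Model T by 11–2.
Concept 1 vs Concept 3: Concept 1 preferred on 2+4 = 6 ballots; Concept 3 wins 7–6.
Concept 1 vs Model T: Model T, 9–4.
Concept 3 vs Model T: Concept 3 is ranked higher on 5+4+2 = 11 ballots, Model T on 2. Concept 3 wins 11–2.
Concept 3 wins every pairwise contest, so Concept 3 is the Condorcet winner.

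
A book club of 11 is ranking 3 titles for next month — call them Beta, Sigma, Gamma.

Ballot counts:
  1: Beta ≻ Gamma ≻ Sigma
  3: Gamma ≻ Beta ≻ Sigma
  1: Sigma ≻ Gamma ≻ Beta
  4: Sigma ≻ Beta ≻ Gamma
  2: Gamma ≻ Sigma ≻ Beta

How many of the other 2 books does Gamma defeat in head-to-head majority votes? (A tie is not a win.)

2

Gamma against each rival (11 members):
Gamma vs Beta: Gamma, 6–5.
Gamma vs Sigma: Gamma wins 6–5.
Gamma beats Beta, Sigma — 2 pairwise wins.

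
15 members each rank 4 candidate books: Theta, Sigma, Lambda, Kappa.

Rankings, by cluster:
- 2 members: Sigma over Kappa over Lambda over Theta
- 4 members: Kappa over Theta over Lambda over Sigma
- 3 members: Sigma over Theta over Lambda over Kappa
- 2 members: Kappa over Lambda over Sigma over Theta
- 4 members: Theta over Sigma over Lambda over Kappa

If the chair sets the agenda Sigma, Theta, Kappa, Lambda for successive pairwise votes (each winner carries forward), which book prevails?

Kappa

Round 1: Sigma vs Theta — 7–8, Theta advances.
Round 2: Theta vs Kappa — 7–8, Kappa advances.
Round 3: Kappa vs Lambda — 8–7, Kappa advances.
Kappa survives the agenda.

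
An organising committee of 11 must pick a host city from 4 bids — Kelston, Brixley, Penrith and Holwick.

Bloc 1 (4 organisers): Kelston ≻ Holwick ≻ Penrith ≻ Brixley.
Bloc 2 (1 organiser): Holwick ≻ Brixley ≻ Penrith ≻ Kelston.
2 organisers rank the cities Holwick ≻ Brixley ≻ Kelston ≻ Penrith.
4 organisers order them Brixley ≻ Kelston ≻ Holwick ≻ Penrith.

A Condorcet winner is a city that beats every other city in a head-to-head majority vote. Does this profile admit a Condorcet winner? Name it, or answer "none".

Check each pair by majority over 11 ballots:
Kelston vs Brixley: Kelston is ranked higher on 4 ballots, Brixley on 7. Brixley wins 7–4.
Kelston vs Penrith: 4+2+4 = 10 for Kelston, 1 for Penrith — Kelston by 10–1.
Kelston vs Holwick: 4+4 = 8 for Kelston, 3 for Holwick — Kelston by 8–3.
Brixley vs Penrith: 7 to 4, Brixley.
Brixley vs Holwick: Brixley is ranked higher on 4 ballots, Holwick on 7. Holwick wins 7–4.
Penrith vs Holwick: 0 for Penrith, 11 for Holwick — Holwick by 11–0.
No city is unbeaten: Kelston loses to Brixley; Brixley loses to Holwick; Penrith loses to Kelston; Holwick loses to Kelston. In particular Kelston beats Holwick beats Brixley beats Kelston is a majority cycle — no Condorcet winner exists.

none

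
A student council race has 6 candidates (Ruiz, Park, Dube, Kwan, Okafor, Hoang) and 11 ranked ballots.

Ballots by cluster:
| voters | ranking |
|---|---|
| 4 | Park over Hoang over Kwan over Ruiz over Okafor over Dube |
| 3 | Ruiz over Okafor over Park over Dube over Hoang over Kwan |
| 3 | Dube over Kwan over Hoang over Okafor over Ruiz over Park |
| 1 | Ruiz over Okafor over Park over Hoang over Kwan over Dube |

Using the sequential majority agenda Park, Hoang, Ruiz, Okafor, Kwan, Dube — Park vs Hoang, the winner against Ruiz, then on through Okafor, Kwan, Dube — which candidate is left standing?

Dube

Round 1: Park vs Hoang — 8–3, Park advances.
Round 2: Park vs Ruiz — 4–7, Ruiz advances.
Round 3: Ruiz vs Okafor — 8–3, Ruiz advances.
Round 4: Ruiz vs Kwan — 4–7, Kwan advances.
Round 5: Kwan vs Dube — 5–6, Dube advances.
The agenda winner is Dube.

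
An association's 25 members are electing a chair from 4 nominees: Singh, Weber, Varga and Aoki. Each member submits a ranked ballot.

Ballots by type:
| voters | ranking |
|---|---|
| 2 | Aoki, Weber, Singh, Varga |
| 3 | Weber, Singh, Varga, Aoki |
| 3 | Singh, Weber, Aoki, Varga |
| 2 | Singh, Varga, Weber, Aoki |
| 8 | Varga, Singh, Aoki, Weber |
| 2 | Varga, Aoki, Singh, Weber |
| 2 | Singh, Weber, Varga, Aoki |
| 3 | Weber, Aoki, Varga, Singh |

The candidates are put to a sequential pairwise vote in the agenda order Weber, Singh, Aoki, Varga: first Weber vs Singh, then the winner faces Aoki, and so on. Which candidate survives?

Round 1: Weber vs Singh — 8–17, Singh advances.
Round 2: Singh vs Aoki — 18–7, Singh advances.
Round 3: Singh vs Varga — 12–13, Varga advances.
Varga survives the agenda.

Varga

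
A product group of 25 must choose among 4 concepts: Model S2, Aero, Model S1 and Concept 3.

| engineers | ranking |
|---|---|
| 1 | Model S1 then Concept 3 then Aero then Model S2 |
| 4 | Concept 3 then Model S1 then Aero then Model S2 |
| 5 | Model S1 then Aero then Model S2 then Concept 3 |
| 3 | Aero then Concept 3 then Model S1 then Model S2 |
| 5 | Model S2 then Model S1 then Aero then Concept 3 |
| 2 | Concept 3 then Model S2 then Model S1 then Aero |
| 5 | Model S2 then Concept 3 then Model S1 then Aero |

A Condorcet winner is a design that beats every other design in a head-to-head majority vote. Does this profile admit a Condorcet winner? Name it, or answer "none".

none

Head-to-head results (25 engineers):
Model S2 vs Aero: Model S2 preferred on 5+2+5 = 12 ballots; Aero wins 13–12.
Model S2 vs Model S1: 12 to 13, Model S1.
Model S2 vs Concept 3: Model S2 preferred on 5+5+5 = 15 ballots; Model S2 wins 15–10.
Aero vs Model S1: 3 for Aero, 22 for Model S1 — Model S1 by 22–3.
Aero vs Concept 3: Aero is ranked higher on 5+3+5 = 13 ballots, Concept 3 on 12. Aero wins 13–12.
Model S1 vs Concept 3: Model S1 is ranked higher on 1+5+5 = 11 ballots, Concept 3 on 14. Concept 3 wins 14–11.
No design is unbeaten: Model S2 loses to Aero; Aero loses to Model S1; Model S1 loses to Concept 3; Concept 3 loses to Model S2. In particular Model S2 > Concept 3 > Model S1 > Model S2 is a majority cycle — no Condorcet winner exists.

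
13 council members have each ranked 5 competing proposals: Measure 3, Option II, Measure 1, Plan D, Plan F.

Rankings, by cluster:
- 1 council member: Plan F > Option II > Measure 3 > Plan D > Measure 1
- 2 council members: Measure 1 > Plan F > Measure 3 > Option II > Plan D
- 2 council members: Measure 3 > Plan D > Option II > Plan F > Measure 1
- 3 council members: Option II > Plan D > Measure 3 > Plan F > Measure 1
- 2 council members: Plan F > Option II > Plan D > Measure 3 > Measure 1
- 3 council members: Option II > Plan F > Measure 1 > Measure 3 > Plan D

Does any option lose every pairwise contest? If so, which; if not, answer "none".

Measure 1

Pairwise majorities:
Measure 3 vs Option II: Option II wins 9–4.
Measure 3 vs Measure 1: Measure 3 preferred on 1+2+3+2 = 8 ballots; Measure 3 wins 8–5.
Measure 3 vs Plan D: Measure 3 wins 8–5.
Measure 3 vs Plan F: Measure 3 preferred on 2+3 = 5 ballots; Plan F wins 8–5.
Option II vs Measure 1: 11 to 2, Option II.
Option II vs Plan D: Option II preferred on 1+2+3+2+3 = 11 ballots; Option II wins 11–2.
Option II vs Plan F: Option II, 8–5.
Measure 1 vs Plan D: Measure 1 is ranked higher on 2+3 = 5 ballots, Plan D on 8. Plan D wins 8–5.
Measure 1 vs Plan F: 2 to 11, Plan F.
Plan D vs Plan F: Plan D preferred on 2+3 = 5 ballots; Plan F wins 8–5.
Only Measure 1 has no wins; Measure 1 is the Condorcet loser.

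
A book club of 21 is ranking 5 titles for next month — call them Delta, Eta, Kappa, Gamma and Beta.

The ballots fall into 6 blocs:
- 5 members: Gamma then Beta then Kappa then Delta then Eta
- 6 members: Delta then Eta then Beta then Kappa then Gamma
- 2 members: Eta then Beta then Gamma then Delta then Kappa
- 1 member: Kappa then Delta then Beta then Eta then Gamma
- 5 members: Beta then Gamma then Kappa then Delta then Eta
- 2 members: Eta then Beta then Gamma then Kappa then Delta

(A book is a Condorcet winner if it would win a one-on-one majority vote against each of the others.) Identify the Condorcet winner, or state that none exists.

Beta

Head-to-head results (21 members):
Delta vs Eta: Delta wins 17–4.
Delta vs Kappa: 8 to 13, Kappa.
Delta vs Gamma: Delta preferred on 6+1 = 7 ballots; Gamma wins 14–7.
Delta vs Beta: 6+1 = 7 for Delta, 14 for Beta — Beta by 14–7.
Eta vs Kappa: Kappa wins 11–10.
Eta vs Gamma: 6+2+1+2 = 11 for Eta, 10 for Gamma — Eta by 11–10.
Eta vs Beta: Beta, 11–10.
Kappa vs Gamma: 6+1 = 7 for Kappa, 14 for Gamma — Gamma by 14–7.
Kappa–Beta: Beta 20–1.
Gamma vs Beta: 5 for Gamma, 16 for Beta — Beta by 16–5.
Beta beats each of Delta, Eta, Kappa, Gamma — Beta is the Condorcet winner.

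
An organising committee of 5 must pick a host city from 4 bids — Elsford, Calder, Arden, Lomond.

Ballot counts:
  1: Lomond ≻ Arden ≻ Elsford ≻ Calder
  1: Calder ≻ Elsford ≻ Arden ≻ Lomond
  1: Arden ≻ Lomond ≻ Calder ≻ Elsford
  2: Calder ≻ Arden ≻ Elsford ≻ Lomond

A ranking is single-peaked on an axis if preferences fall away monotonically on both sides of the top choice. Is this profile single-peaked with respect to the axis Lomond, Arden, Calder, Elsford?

no

Axis positions: Lomond=1, Arden=2, Calder=3, Elsford=4.
Bloc 1: ranking walks positions 1-2-4-3; Elsford is ranked above Calder even though Calder lies between Elsford and the peak Lomond on the axis — preferences dip and rise again. Not single-peaked.
Bloc 2 (peak Calder at position 3): ranking walks positions 3-4-2-1, expanding outward from the peak — single-peaked.
Bloc 3 (peak Arden at position 2): ranking walks positions 2-1-3-4, expanding outward from the peak — single-peaked.
Bloc 4 (peak Calder at position 3): ranking walks positions 3-2-4-1, expanding outward from the peak — single-peaked.
Bloc 1 violates single-peakedness, so the profile is not single-peaked on this axis.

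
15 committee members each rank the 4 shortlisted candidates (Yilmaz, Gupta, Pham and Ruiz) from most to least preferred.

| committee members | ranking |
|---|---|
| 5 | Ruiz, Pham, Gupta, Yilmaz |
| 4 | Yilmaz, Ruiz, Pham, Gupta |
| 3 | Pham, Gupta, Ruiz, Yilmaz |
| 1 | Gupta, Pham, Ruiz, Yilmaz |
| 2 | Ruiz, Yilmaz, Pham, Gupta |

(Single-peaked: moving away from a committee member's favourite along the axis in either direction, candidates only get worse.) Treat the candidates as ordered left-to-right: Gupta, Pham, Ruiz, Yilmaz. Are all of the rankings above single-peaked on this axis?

Axis positions: Gupta=1, Pham=2, Ruiz=3, Yilmaz=4.
Faction 1 (peak Ruiz at position 3): ranking walks positions 3-2-1-4, expanding outward from the peak — single-peaked.
Faction 2 (peak Yilmaz at position 4): ranking walks positions 4-3-2-1, expanding outward from the peak — single-peaked.
Faction 3 (peak Pham at position 2): ranking walks positions 2-1-3-4, expanding outward from the peak — single-peaked.
Faction 4 (peak Gupta at position 1): ranking walks positions 1-2-3-4, expanding outward from the peak — single-peaked.
Faction 5 (peak Ruiz at position 3): ranking walks positions 3-4-2-1, expanding outward from the peak — single-peaked.
Every ranking is single-peaked on this axis.

yes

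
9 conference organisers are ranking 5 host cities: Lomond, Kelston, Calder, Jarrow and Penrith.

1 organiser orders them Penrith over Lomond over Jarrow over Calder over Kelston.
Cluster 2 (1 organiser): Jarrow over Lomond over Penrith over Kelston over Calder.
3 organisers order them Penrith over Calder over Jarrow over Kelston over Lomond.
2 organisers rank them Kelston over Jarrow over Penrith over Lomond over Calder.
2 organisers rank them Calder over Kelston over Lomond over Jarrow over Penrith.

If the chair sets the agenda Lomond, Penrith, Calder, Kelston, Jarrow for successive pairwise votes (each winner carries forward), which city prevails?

Jarrow

Round 1: Lomond vs Penrith — 3–6, Penrith advances.
Round 2: Penrith vs Calder — 7–2, Penrith advances.
Round 3: Penrith vs Kelston — 5–4, Penrith advances.
Round 4: Penrith vs Jarrow — 4–5, Jarrow advances.
Jarrow survives the agenda.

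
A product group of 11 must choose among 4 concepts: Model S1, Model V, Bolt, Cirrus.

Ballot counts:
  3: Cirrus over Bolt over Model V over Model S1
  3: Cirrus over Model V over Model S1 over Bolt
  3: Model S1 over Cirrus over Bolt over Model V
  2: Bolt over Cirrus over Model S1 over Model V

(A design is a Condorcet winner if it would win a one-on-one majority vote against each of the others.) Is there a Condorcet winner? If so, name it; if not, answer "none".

Head-to-head results (11 engineers):
Model S1 vs Model V: Model V, 6–5.
Model S1 vs Bolt: Model S1, 6–5.
Model S1 vs Cirrus: Cirrus wins 8–3.
Model V vs Bolt: Bolt wins 8–3.
Model V–Cirrus: Cirrus 11–0.
Bolt vs Cirrus: Cirrus wins 9–2.
Cirrus wins every pairwise contest, so Cirrus is the Condorcet winner.

Cirrus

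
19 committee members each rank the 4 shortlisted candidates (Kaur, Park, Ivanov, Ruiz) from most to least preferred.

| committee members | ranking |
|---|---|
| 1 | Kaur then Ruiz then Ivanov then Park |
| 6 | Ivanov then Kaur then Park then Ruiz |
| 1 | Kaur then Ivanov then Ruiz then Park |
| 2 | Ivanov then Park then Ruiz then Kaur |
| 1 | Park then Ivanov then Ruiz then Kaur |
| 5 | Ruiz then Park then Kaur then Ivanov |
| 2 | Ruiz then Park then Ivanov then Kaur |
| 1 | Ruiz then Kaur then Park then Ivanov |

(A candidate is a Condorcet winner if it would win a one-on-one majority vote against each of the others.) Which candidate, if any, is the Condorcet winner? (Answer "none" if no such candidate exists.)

Pairwise majorities:
Kaur–Park: Park 10–9.
Kaur vs Ivanov: Ivanov, 11–8.
Kaur–Ruiz: Ruiz 11–8.
Park vs Ivanov: Ivanov wins 10–9.
Park–Ruiz: Ruiz 10–9.
Ivanov vs Ruiz: Ivanov, 10–9.
Ivanov wins every pairwise contest, so Ivanov is the Condorcet winner.

Ivanov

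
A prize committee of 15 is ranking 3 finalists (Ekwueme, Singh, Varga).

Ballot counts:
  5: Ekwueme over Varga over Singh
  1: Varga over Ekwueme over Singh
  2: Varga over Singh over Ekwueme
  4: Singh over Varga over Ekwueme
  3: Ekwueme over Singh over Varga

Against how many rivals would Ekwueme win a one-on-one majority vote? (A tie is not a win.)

Ekwueme against each rival (15 jurors):
Ekwueme vs Singh: 5+1+3 = 9 for Ekwueme, 6 for Singh — Ekwueme by 9–6.
Ekwueme vs Varga: 5+3 = 8 for Ekwueme, 7 for Varga — Ekwueme by 8–7.
Ekwueme beats Singh, Varga — 2 pairwise wins.

2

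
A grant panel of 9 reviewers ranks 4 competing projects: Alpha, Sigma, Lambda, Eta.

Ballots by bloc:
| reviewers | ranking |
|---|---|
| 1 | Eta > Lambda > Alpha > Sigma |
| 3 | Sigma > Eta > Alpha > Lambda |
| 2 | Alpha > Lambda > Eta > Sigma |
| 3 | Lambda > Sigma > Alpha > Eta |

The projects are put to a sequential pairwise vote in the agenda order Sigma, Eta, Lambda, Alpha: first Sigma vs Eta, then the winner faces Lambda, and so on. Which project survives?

Round 1: Sigma vs Eta — 6–3, Sigma advances.
Round 2: Sigma vs Lambda — 3–6, Lambda advances.
Round 3: Lambda vs Alpha — 4–5, Alpha advances.
Alpha survives the agenda.

Alpha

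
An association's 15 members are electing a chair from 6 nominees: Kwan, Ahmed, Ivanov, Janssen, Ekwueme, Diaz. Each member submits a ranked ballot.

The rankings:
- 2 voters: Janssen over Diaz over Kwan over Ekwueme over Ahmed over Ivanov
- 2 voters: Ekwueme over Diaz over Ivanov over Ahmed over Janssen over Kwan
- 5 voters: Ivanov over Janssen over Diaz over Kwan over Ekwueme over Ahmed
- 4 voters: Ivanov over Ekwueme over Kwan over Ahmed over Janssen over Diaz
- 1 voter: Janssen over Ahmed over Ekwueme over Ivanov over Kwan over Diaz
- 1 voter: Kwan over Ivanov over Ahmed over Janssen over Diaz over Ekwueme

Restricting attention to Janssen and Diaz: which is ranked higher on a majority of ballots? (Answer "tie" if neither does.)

Ballots ranking Janssen above Diaz: 2 + 5 + 4 + 1 + 1 = 13.
Ballots ranking Diaz above Janssen: 15 − 13 = 2.
Janssen wins the head-to-head 13–2.

Janssen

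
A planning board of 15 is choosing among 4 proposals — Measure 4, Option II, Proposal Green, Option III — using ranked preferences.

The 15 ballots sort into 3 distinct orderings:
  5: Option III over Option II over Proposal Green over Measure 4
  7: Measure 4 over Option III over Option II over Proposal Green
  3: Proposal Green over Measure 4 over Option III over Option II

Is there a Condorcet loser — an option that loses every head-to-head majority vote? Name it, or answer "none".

Pairwise majorities:
Measure 4 vs Option II: Measure 4 preferred on 7+3 = 10 ballots; Measure 4 wins 10–5.
Measure 4 vs Proposal Green: Proposal Green, 8–7.
Measure 4 vs Option III: Measure 4 is ranked higher on 7+3 = 10 ballots, Option III on 5. Measure 4 wins 10–5.
Option II vs Proposal Green: 5+7 = 12 for Option II, 3 for Proposal Green — Option II by 12–3.
Option II vs Option III: Option II preferred on 0 ballots; Option III wins 15–0.
Proposal Green vs Option III: Option III wins 12–3.
Every option wins at least one matchup (Measure 4 beats Option II; Option II beats Proposal Green; Proposal Green beats Measure 4; Option III beats Option II), so there is no Condorcet loser.

none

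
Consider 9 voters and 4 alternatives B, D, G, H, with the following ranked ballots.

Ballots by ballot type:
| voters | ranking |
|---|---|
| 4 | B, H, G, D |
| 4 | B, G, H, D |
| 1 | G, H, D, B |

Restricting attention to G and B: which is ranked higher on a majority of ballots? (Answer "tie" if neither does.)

B

Ballots ranking G above B: 1.
Ballots ranking B above G: 9 − 1 = 8.
B wins the head-to-head 8–1.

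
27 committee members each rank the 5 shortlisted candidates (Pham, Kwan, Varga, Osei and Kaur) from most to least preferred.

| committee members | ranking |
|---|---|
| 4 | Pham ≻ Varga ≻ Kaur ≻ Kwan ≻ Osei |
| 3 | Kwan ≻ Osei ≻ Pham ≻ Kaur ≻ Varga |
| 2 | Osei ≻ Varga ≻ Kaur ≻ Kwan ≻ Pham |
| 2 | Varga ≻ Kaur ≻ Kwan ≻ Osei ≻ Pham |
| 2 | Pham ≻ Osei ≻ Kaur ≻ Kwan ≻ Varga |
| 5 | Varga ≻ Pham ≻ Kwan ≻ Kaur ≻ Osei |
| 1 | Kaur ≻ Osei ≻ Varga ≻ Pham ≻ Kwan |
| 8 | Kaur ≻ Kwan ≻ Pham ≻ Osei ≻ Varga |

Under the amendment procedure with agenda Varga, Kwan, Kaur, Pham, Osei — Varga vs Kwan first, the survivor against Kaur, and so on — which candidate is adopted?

Pham

Round 1: Varga vs Kwan — 14–13, Varga advances.
Round 2: Varga vs Kaur — 13–14, Kaur advances.
Round 3: Kaur vs Pham — 13–14, Pham advances.
Round 4: Pham vs Osei — 19–8, Pham advances.
Pham survives the agenda.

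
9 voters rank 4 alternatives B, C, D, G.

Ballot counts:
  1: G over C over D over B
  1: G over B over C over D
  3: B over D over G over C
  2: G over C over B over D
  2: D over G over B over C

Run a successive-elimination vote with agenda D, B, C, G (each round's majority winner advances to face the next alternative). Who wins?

G

Round 1: D vs B — 3–6, B advances.
Round 2: B vs C — 6–3, B advances.
Round 3: B vs G — 3–6, G advances.
The agenda winner is G.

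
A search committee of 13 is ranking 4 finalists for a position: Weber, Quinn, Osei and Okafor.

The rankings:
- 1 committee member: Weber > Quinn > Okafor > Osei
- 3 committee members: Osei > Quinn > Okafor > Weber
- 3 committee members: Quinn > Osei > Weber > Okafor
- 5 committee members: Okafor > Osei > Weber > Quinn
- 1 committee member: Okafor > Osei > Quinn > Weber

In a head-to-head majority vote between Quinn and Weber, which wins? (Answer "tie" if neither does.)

Ballots ranking Quinn above Weber: 3 + 3 + 1 = 7.
Ballots ranking Weber above Quinn: 13 − 7 = 6.
Quinn wins the head-to-head 7–6.

Quinn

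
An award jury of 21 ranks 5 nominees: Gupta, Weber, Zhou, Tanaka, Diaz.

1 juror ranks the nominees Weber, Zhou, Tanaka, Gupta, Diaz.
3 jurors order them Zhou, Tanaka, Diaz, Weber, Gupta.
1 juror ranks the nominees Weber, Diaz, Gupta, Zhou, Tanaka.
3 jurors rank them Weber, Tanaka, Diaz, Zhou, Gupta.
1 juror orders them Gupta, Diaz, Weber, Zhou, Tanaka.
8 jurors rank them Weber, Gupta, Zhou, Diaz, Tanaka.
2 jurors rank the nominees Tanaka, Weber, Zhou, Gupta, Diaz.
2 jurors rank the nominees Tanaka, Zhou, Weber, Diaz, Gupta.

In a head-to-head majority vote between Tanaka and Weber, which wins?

Ballots ranking Tanaka above Weber: 3 + 2 + 2 = 7.
Ballots ranking Weber above Tanaka: 21 − 7 = 14.
Weber wins the head-to-head 14–7.

Weber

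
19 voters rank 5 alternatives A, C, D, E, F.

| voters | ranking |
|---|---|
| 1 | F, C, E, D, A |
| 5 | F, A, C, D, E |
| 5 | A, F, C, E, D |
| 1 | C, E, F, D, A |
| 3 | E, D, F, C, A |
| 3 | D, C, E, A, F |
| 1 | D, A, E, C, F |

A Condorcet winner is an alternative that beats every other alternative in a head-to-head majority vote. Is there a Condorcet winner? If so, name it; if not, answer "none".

Check each pair by majority over 19 ballots:
A vs C: 5+5+1 = 11 for A, 8 for C — A by 11–8.
A vs D: A preferred on 5+5 = 10 ballots; A wins 10–9.
A vs E: A is ranked higher on 5+5+1 = 11 ballots, E on 8. A wins 11–8.
A vs F: 5+3+1 = 9 for A, 10 for F — F by 10–9.
C vs D: C is ranked higher on 1+5+5+1 = 12 ballots, D on 7. C wins 12–7.
C vs E: C is ranked higher on 1+5+5+1+3 = 15 ballots, E on 4. C wins 15–4.
C vs F: 5 to 14, F.
D vs E: 5+3+1 = 9 for D, 10 for E — E by 10–9.
D vs F: 7 to 12, F.
E vs F: 1+3+3+1 = 8 for E, 11 for F — F by 11–8.
F defeats every rival head-to-head and is the Condorcet winner.

F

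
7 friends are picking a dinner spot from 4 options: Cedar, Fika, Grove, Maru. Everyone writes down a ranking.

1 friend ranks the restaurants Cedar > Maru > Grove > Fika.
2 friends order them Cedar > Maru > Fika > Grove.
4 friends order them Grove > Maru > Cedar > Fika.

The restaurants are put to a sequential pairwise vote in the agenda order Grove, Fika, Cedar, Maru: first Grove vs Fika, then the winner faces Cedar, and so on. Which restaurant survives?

Round 1: Grove vs Fika — 5–2, Grove advances.
Round 2: Grove vs Cedar — 4–3, Grove advances.
Round 3: Grove vs Maru — 4–3, Grove advances.
The agenda winner is Grove.

Grove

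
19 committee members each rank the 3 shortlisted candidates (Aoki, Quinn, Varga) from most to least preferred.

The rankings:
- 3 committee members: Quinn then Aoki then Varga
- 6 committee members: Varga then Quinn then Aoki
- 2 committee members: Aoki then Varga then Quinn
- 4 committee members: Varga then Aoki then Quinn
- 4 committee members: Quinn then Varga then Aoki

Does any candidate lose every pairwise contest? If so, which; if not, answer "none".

Aoki

Pairwise majorities:
Aoki vs Quinn: 6 to 13, Quinn.
Aoki vs Varga: Aoki is ranked higher on 3+2 = 5 ballots, Varga on 14. Varga wins 14–5.
Quinn–Varga: Varga 12–7.
Aoki is beaten in every head-to-head and is the Condorcet loser.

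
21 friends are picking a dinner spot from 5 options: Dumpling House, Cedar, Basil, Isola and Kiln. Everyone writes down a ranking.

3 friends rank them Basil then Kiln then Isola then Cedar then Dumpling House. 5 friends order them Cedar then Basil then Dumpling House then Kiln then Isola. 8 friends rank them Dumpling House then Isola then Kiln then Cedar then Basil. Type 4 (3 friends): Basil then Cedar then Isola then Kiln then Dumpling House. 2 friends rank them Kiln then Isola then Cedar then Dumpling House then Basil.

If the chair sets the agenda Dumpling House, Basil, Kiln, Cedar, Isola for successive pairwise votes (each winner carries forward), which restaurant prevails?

Isola

Round 1: Dumpling House vs Basil — 10–11, Basil advances.
Round 2: Basil vs Kiln — 11–10, Basil advances.
Round 3: Basil vs Cedar — 6–15, Cedar advances.
Round 4: Cedar vs Isola — 8–13, Isola advances.
The agenda winner is Isola.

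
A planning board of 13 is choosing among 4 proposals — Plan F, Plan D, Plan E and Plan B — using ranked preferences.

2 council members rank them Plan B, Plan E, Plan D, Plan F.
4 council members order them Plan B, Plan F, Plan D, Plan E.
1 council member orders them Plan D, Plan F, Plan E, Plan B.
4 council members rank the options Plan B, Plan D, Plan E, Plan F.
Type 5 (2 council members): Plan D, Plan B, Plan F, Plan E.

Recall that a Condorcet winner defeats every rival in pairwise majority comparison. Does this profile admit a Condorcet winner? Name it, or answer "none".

Pairwise majorities:
Plan F vs Plan D: Plan D wins 9–4.
Plan F–Plan E: Plan F 7–6.
Plan F vs Plan B: Plan B, 12–1.
Plan D vs Plan E: Plan D wins 11–2.
Plan D vs Plan B: Plan B wins 10–3.
Plan E vs Plan B: Plan B, 12–1.
Plan B wins every pairwise contest, so Plan B is the Condorcet winner.

Plan B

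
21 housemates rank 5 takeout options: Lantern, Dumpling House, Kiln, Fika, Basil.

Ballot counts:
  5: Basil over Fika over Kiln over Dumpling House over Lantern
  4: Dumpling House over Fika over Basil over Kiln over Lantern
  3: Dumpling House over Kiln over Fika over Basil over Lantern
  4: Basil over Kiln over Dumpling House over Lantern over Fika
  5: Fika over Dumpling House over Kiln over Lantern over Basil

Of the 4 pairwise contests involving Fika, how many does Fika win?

Fika against each rival (21 friends):
Fika–Lantern: Fika 17–4.
Fika–Dumpling House: Dumpling House 11–10.
Fika vs Kiln: Fika is ranked higher on 5+4+5 = 14 ballots, Kiln on 7. Fika wins 14–7.
Fika–Basil: Fika 12–9.
Fika beats Lantern, Kiln, Basil; loses to Dumpling House — 3 pairwise wins.

3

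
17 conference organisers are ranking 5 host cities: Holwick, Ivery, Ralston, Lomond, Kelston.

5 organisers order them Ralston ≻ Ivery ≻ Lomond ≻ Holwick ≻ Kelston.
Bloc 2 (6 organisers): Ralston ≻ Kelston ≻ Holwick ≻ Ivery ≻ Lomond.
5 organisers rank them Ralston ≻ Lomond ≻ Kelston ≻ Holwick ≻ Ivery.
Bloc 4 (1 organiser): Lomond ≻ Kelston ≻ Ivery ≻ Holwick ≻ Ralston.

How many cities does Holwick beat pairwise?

1

Holwick against each rival (17 organisers):
Holwick vs Ivery: Holwick wins 11–6.
Holwick vs Ralston: Ralston, 16–1.
Holwick vs Lomond: Lomond, 11–6.
Holwick vs Kelston: 5 for Holwick, 12 for Kelston — Kelston by 12–5.
Holwick beats Ivery; loses to Ralston, Lomond, Kelston — 1 pairwise win.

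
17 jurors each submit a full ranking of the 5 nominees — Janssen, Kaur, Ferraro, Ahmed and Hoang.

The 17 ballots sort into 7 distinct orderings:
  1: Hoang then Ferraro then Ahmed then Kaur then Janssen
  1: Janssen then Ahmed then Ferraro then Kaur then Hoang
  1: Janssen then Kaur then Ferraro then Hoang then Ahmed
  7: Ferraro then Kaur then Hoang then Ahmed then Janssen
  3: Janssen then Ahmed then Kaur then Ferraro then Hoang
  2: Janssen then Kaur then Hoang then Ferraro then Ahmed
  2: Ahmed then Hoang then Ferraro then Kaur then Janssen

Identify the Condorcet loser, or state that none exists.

Janssen

Pairwise majorities:
Janssen vs Kaur: Kaur wins 10–7.
Janssen vs Ferraro: 7 to 10, Ferraro.
Janssen–Ahmed: Ahmed 10–7.
Janssen vs Hoang: Hoang wins 10–7.
Kaur vs Ferraro: 6 to 11, Ferraro.
Kaur vs Ahmed: Kaur wins 10–7.
Kaur vs Hoang: Kaur, 14–3.
Ferraro vs Ahmed: Ferraro is ranked higher on 1+1+7+2 = 11 ballots, Ahmed on 6. Ferraro wins 11–6.
Ferraro vs Hoang: 1+1+7+3 = 12 for Ferraro, 5 for Hoang — Ferraro by 12–5.
Ahmed vs Hoang: Hoang, 11–6.
Janssen loses to every other nominee — it is the Condorcet loser.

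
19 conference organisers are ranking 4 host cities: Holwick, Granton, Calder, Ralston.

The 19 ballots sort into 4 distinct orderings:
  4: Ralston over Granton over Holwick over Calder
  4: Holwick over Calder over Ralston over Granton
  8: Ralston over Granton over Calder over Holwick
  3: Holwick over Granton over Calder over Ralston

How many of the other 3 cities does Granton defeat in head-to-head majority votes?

Granton against each rival (19 organisers):
Granton vs Holwick: Granton preferred on 4+8 = 12 ballots; Granton wins 12–7.
Granton vs Calder: Granton, 15–4.
Granton vs Ralston: 3 for Granton, 16 for Ralston — Ralston by 16–3.
Granton beats Holwick, Calder; loses to Ralston — 2 pairwise wins.

2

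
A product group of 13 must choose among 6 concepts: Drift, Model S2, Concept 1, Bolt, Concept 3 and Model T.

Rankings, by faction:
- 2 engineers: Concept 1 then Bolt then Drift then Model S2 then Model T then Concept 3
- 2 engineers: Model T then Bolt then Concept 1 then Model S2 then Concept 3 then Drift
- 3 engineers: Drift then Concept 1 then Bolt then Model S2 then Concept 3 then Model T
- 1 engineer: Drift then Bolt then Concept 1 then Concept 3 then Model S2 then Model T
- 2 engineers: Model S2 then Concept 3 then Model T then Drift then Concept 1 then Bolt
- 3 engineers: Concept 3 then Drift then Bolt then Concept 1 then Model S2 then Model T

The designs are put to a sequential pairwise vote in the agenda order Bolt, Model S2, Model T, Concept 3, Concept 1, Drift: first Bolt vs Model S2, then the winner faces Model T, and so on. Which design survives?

Round 1: Bolt vs Model S2 — 11–2, Bolt advances.
Round 2: Bolt vs Model T — 9–4, Bolt advances.
Round 3: Bolt vs Concept 3 — 8–5, Bolt advances.
Round 4: Bolt vs Concept 1 — 6–7, Concept 1 advances.
Round 5: Concept 1 vs Drift — 4–9, Drift advances.
Drift survives the agenda.

Drift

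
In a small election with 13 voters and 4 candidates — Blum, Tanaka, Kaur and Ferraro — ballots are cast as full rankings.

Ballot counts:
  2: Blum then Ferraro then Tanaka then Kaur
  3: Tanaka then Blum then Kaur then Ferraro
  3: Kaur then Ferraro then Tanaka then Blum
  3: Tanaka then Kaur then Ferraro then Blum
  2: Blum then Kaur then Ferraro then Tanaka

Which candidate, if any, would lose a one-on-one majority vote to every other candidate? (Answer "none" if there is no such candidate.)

none

Head-to-head results (13 voters):
Blum vs Tanaka: 4 to 9, Tanaka.
Blum vs Kaur: Blum preferred on 2+3+2 = 7 ballots; Blum wins 7–6.
Blum vs Ferraro: Blum, 7–6.
Tanaka–Kaur: Tanaka 8–5.
Tanaka–Ferraro: Ferraro 7–6.
Kaur vs Ferraro: Kaur is ranked higher on 3+3+3+2 = 11 ballots, Ferraro on 2. Kaur wins 11–2.
Every candidate wins at least one matchup (Blum beats Kaur; Tanaka beats Blum; Kaur beats Ferraro; Ferraro beats Tanaka), so there is no Condorcet loser.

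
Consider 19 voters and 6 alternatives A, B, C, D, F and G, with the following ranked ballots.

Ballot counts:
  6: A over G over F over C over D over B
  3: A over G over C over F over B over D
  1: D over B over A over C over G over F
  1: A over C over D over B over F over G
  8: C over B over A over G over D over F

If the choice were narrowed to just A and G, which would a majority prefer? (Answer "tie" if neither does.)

Ballots ranking A above G: 6 + 3 + 1 + 1 + 8 = 19.
Ballots ranking G above A: 19 − 19 = 0.
A wins the head-to-head 19–0.

A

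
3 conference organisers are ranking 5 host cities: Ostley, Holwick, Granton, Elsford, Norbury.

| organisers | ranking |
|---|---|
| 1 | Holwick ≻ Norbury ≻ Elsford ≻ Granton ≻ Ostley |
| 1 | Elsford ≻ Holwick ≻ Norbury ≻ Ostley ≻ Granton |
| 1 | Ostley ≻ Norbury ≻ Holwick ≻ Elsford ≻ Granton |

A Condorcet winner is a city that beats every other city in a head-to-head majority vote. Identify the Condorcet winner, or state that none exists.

Head-to-head results (3 organisers):
Ostley vs Holwick: Ostley preferred on 1 ballot; Holwick wins 2–1.
Ostley vs Granton: Ostley is ranked higher on 1+1 = 2 ballots, Granton on 1. Ostley wins 2–1.
Ostley vs Elsford: Ostley is ranked higher on 1 ballot, Elsford on 2. Elsford wins 2–1.
Ostley vs Norbury: 1 to 2, Norbury.
Holwick vs Granton: 1+1+1 = 3 for Holwick, 0 for Granton — Holwick by 3–0.
Holwick vs Elsford: 2 to 1, Holwick.
Holwick vs Norbury: Holwick is ranked higher on 1+1 = 2 ballots, Norbury on 1. Holwick wins 2–1.
Granton vs Elsford: 0 for Granton, 3 for Elsford — Elsford by 3–0.
Granton vs Norbury: 0 for Granton, 3 for Norbury — Norbury by 3–0.
Elsford vs Norbury: 1 for Elsford, 2 for Norbury — Norbury by 2–1.
Holwick wins every pairwise contest, so Holwick is the Condorcet winner.

Holwick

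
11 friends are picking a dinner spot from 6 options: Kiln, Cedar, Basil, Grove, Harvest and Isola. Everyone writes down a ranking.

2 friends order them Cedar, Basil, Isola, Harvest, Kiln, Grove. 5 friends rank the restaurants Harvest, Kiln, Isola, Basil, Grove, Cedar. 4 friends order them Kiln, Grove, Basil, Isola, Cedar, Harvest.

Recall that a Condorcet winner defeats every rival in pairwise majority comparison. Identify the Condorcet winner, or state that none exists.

Pairwise majorities:
Kiln vs Cedar: 5+4 = 9 for Kiln, 2 for Cedar — Kiln by 9–2.
Kiln vs Basil: Kiln wins 9–2.
Kiln vs Grove: 11 to 0, Kiln.
Kiln vs Harvest: Harvest, 7–4.
Kiln–Isola: Kiln 9–2.
Cedar vs Basil: 2 to 9, Basil.
Cedar vs Grove: Grove, 9–2.
Cedar–Harvest: Cedar 6–5.
Cedar vs Isola: 2 to 9, Isola.
Basil vs Grove: Basil preferred on 2+5 = 7 ballots; Basil wins 7–4.
Basil vs Harvest: Basil is ranked higher on 2+4 = 6 ballots, Harvest on 5. Basil wins 6–5.
Basil vs Isola: Basil, 6–5.
Grove vs Harvest: Harvest, 7–4.
Grove vs Isola: 4 for Grove, 7 for Isola — Isola by 7–4.
Harvest vs Isola: Harvest preferred on 5 ballots; Isola wins 6–5.
Every restaurant loses at least once (Kiln loses to Harvest; Cedar loses to Kiln; Basil loses to Kiln; Grove loses to Kiln; Harvest loses to Cedar; Isola loses to Kiln). The majority relation contains the cycle Kiln → Cedar → Harvest → Kiln, so there is no Condorcet winner.

none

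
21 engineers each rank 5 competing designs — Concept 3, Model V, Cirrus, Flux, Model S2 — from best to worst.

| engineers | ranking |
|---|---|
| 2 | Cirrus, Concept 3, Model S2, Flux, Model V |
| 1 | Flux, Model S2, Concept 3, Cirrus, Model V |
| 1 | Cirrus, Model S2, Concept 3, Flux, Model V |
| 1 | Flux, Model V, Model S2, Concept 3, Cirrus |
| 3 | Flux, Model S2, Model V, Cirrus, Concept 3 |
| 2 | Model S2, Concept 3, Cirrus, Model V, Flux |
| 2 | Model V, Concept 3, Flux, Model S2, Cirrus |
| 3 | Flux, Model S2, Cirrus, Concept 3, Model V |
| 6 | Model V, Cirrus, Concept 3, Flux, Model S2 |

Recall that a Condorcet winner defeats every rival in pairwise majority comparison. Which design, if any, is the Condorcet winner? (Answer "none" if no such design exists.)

Head-to-head results (21 engineers):
Concept 3–Model V: Model V 12–9.
Concept 3 vs Cirrus: Concept 3 preferred on 1+1+2+2 = 6 ballots; Cirrus wins 15–6.
Concept 3 vs Flux: Concept 3 is ranked higher on 2+1+2+2+6 = 13 ballots, Flux on 8. Concept 3 wins 13–8.
Concept 3 vs Model S2: Concept 3 is ranked higher on 2+2+6 = 10 ballots, Model S2 on 11. Model S2 wins 11–10.
Model V vs Cirrus: Model V, 12–9.
Model V vs Flux: Model V preferred on 2+2+6 = 10 ballots; Flux wins 11–10.
Model V vs Model S2: 9 to 12, Model S2.
Cirrus vs Flux: Cirrus, 11–10.
Cirrus vs Model S2: Cirrus is ranked higher on 2+1+6 = 9 ballots, Model S2 on 12. Model S2 wins 12–9.
Flux vs Model S2: 1+1+3+2+3+6 = 16 for Flux, 5 for Model S2 — Flux by 16–5.
Each design drops at least one matchup (Concept 3 loses to Model V; Model V loses to Flux; Cirrus loses to Model V; Flux loses to Concept 3; Model S2 loses to Flux); the cycle Concept 3 > Flux > Model V > Concept 3 rules out a Condorcet winner.

none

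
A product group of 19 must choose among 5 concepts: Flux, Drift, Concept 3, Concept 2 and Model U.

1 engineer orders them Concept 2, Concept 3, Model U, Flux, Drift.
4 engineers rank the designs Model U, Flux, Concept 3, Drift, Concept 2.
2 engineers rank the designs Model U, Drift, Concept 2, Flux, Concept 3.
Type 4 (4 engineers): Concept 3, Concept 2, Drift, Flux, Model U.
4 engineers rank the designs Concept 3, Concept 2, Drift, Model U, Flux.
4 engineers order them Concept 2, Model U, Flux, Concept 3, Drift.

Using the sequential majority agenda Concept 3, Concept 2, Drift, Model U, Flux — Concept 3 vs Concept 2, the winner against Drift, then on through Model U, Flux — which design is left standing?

Round 1: Concept 3 vs Concept 2 — 12–7, Concept 3 advances.
Round 2: Concept 3 vs Drift — 17–2, Concept 3 advances.
Round 3: Concept 3 vs Model U — 9–10, Model U advances.
Round 4: Model U vs Flux — 15–4, Model U advances.
The agenda winner is Model U.

Model U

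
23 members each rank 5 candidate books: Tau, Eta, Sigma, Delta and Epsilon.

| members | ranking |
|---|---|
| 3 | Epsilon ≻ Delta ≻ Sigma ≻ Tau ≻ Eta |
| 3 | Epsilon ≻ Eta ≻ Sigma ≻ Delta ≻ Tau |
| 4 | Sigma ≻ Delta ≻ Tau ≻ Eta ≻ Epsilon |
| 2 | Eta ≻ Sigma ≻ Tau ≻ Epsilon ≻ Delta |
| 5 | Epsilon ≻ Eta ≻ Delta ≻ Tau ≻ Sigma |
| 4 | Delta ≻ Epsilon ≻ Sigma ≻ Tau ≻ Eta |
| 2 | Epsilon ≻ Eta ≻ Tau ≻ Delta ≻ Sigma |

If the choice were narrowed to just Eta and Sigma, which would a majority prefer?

Eta

Ballots ranking Eta above Sigma: 3 + 2 + 5 + 2 = 12.
Ballots ranking Sigma above Eta: 23 − 12 = 11.
Eta wins the head-to-head 12–11.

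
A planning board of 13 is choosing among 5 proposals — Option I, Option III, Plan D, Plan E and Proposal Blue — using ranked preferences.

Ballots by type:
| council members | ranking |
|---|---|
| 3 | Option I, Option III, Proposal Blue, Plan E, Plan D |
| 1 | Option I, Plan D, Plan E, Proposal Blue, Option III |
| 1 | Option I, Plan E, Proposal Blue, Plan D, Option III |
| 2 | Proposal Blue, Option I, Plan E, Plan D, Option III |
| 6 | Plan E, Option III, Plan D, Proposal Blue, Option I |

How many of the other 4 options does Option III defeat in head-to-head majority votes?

Option III against each rival (13 council members):
Option III vs Option I: Option I, 7–6.
Option III vs Plan D: Option III preferred on 3+6 = 9 ballots; Option III wins 9–4.
Option III vs Plan E: Plan E wins 10–3.
Option III vs Proposal Blue: Option III preferred on 3+6 = 9 ballots; Option III wins 9–4.
Option III beats Plan D, Proposal Blue; loses to Option I, Plan E — 2 pairwise wins.

2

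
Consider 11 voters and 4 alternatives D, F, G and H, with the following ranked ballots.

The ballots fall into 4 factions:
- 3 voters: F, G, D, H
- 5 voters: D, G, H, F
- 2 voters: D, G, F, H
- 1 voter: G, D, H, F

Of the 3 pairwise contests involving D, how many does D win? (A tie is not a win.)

D against each rival (11 voters):
D vs F: D preferred on 5+2+1 = 8 ballots; D wins 8–3.
D vs G: D wins 7–4.
D vs H: D wins 11–0.
D beats F, G, H — 3 pairwise wins.

3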